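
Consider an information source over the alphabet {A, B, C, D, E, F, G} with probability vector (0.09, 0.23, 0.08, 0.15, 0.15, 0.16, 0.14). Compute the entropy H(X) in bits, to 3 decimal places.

H = −Σ pᵢ log₂ pᵢ.
−0.09·log₂(0.09) = 0.3127
−0.23·log₂(0.23) = 0.4877
−0.08·log₂(0.08) = 0.2915
−0.15·log₂(0.15) = 0.4105
−0.15·log₂(0.15) = 0.4105
−0.16·log₂(0.16) = 0.4230
−0.14·log₂(0.14) = 0.3971
Sum ≈ 2.7330 → 2.733 bits.

2.733 bits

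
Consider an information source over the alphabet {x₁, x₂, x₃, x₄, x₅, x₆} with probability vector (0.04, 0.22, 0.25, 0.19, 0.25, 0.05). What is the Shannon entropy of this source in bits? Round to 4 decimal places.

H = −Σ pᵢ log₂ pᵢ.
−0.04·log₂(0.04) = 0.1858
−0.22·log₂(0.22) = 0.4806
−0.25·log₂(0.25) = 0.5000
−0.19·log₂(0.19) = 0.4552
−0.25·log₂(0.25) = 0.5000
−0.05·log₂(0.05) = 0.2161
Sum ≈ 2.3377 → 2.3377 bits.

2.3377 bits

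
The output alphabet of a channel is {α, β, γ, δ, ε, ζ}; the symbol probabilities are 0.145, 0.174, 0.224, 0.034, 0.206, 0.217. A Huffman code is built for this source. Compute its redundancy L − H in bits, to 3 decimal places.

Entropy H = −Σ p log₂ p ≈ 2.4401 bits.
Huffman merges: 17/500+29/200→179/1000; 87/500+179/1000→353/1000; 103/500+217/1000→423/1000; 28/125+353/1000→577/1000; 423/1000+577/1000→1. L = 633/250 ≈ 2.5320.
L − H = 2.5320 − 2.4401 = 0.092 bits.

0.092 bits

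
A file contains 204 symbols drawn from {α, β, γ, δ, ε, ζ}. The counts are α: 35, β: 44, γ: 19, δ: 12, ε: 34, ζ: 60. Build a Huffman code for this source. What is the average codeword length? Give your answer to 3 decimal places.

Probabilities are the counts divided by 204.
Repeatedly combine the two least-probable nodes; the expected code length is the sum of the merged weights.
merge 1/17 + 19/204 → 31/204
merge 31/204 + 1/6 → 65/204
merge 35/204 + 11/51 → 79/204
merge 5/17 + 65/204 → 125/204
merge 79/204 + 125/204 → 1
L = 31/204 + 65/204 + 79/204 + 125/204 + 1 = 42/17 ≈ 2.471 bits/symbol.

2.471 bits/symbol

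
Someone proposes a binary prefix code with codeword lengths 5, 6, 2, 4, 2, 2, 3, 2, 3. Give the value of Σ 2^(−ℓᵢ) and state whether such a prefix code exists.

With common denominator 2^6 = 64: Σ 2^(−ℓᵢ) = 2/64 + 1/64 + 16/64 + 4/64 + 16/64 + 16/64 + 8/64 + 16/64 + 8/64 = 87/64 = 1.359375.
Kraft's inequality requires Σ ≤ 1; here Σ = 1.359375 > 1, so no such prefix code exists.

1.359375; no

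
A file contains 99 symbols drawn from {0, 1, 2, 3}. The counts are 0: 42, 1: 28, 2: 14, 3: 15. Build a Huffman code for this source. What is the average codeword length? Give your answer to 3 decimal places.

1.869 bits/symbol

Probabilities are the counts divided by 99.
Repeatedly combine the two least-probable nodes; the expected code length is the sum of the merged weights.
merge 14/99 + 5/33 → 29/99
merge 28/99 + 29/99 → 19/33
merge 14/33 + 19/33 → 1
L = 29/99 + 19/33 + 1 = 185/99 ≈ 1.869 bits/symbol.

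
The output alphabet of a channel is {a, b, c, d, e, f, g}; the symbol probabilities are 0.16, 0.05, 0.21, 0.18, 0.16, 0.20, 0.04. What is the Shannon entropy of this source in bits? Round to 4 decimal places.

2.6304 bits

H = −Σ pᵢ log₂ pᵢ.
−0.16·log₂(0.16) = 0.4230
−0.05·log₂(0.05) = 0.2161
−0.21·log₂(0.21) = 0.4728
−0.18·log₂(0.18) = 0.4453
−0.16·log₂(0.16) = 0.4230
−0.20·log₂(0.20) = 0.4644
−0.04·log₂(0.04) = 0.1858
Sum ≈ 2.6304 → 2.6304 bits.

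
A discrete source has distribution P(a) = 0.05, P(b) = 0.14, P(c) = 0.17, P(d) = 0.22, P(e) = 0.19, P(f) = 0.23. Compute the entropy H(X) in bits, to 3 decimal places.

2.471 bits

H = −Σ pᵢ log₂ pᵢ.
−0.05·log₂(0.05) = 0.2161
−0.14·log₂(0.14) = 0.3971
−0.17·log₂(0.17) = 0.4346
−0.22·log₂(0.22) = 0.4806
−0.19·log₂(0.19) = 0.4552
−0.23·log₂(0.23) = 0.4877
Sum ≈ 2.4713 → 2.471 bits.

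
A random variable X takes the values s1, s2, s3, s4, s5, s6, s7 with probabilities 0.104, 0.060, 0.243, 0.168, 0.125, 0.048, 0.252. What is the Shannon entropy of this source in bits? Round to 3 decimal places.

H = −Σ pᵢ log₂ pᵢ.
−0.104·log₂(0.104) = 0.3396
−0.060·log₂(0.060) = 0.2435
−0.243·log₂(0.243) = 0.4960
−0.168·log₂(0.168) = 0.4323
−0.125·log₂(0.125) = 0.3750
−0.048·log₂(0.048) = 0.2103
−0.252·log₂(0.252) = 0.5011
Sum ≈ 2.5978 → 2.598 bits.

2.598 bits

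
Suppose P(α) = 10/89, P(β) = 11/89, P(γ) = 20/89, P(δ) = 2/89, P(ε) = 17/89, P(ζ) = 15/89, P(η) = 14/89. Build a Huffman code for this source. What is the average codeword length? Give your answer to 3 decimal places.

2.719 bits/symbol

Repeatedly combine the two least-probable nodes; the expected code length is the sum of the merged weights.
merge 2/89 + 10/89 → 12/89
merge 11/89 + 12/89 → 23/89
merge 14/89 + 15/89 → 29/89
merge 17/89 + 20/89 → 37/89
merge 23/89 + 29/89 → 52/89
merge 37/89 + 52/89 → 1
L = 12/89 + 23/89 + 29/89 + 37/89 + 52/89 + 1 = 242/89 ≈ 2.719 bits/symbol.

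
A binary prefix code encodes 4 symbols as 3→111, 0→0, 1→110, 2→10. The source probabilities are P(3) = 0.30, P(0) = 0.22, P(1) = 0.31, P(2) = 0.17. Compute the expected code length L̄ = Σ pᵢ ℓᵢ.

L̄ = Σ pᵢ·ℓᵢ = 0.30·3 + 0.22·1 + 0.31·3 + 0.17·2 = 2.39 bits/symbol.

2.39 bits/symbol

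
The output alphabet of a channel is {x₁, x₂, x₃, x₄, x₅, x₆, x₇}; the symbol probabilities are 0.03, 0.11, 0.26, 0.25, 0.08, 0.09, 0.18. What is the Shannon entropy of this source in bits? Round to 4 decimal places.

2.5568 bits

H = −Σ pᵢ log₂ pᵢ.
−0.03·log₂(0.03) = 0.1518
−0.11·log₂(0.11) = 0.3503
−0.26·log₂(0.26) = 0.5053
−0.25·log₂(0.25) = 0.5000
−0.08·log₂(0.08) = 0.2915
−0.09·log₂(0.09) = 0.3127
−0.18·log₂(0.18) = 0.4453
Sum ≈ 2.5568 → 2.5568 bits.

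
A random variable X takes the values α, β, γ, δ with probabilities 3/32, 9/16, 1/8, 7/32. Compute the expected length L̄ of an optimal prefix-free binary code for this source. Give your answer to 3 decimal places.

Repeatedly combine the two least-probable nodes; the expected code length is the sum of the merged weights.
merge 3/32 + 1/8 → 7/32
merge 7/32 + 7/32 → 7/16
merge 7/16 + 9/16 → 1
L = 7/32 + 7/16 + 1 = 53/32 ≈ 1.656 bits/symbol.

1.656 bits/symbol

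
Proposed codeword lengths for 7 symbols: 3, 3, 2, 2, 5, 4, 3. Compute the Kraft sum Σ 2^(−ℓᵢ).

With common denominator 2^5 = 32: Σ 2^(−ℓᵢ) = 4/32 + 4/32 + 8/32 + 8/32 + 1/32 + 2/32 + 4/32 = 31/32 = 0.96875.

0.96875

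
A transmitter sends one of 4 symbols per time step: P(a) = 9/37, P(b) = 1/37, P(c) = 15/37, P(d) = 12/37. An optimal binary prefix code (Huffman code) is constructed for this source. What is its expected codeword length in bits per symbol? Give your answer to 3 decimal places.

1.865 bits/symbol

Repeatedly combine the two least-probable nodes; the expected code length is the sum of the merged weights.
merge 1/37 + 9/37 → 10/37
merge 10/37 + 12/37 → 22/37
merge 15/37 + 22/37 → 1
L = 10/37 + 22/37 + 1 = 69/37 ≈ 1.865 bits/symbol.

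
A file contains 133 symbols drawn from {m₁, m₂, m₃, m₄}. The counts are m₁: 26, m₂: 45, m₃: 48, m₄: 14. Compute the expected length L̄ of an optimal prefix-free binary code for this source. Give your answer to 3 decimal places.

1.940 bits/symbol

Probabilities are the counts divided by 133.
Repeatedly combine the two least-probable nodes; the expected code length is the sum of the merged weights.
merge 2/19 + 26/133 → 40/133
merge 40/133 + 45/133 → 85/133
merge 48/133 + 85/133 → 1
L = 40/133 + 85/133 + 1 = 258/133 ≈ 1.940 bits/symbol.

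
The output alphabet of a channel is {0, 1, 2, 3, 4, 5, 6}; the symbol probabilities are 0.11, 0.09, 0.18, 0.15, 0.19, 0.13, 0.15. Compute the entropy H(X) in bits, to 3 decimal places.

H = −Σ pᵢ log₂ pᵢ.
−0.11·log₂(0.11) = 0.3503
−0.09·log₂(0.09) = 0.3127
−0.18·log₂(0.18) = 0.4453
−0.15·log₂(0.15) = 0.4105
−0.19·log₂(0.19) = 0.4552
−0.13·log₂(0.13) = 0.3826
−0.15·log₂(0.15) = 0.4105
Sum ≈ 2.7672 → 2.767 bits.

2.767 bits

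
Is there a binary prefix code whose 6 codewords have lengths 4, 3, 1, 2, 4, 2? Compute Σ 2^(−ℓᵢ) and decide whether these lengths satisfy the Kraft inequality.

With common denominator 2^4 = 16: Σ 2^(−ℓᵢ) = 1/16 + 2/16 + 8/16 + 4/16 + 1/16 + 4/16 = 20/16 = 1.25.
Kraft's inequality requires Σ ≤ 1; here Σ = 1.25 > 1, so no such prefix code exists.

1.25; no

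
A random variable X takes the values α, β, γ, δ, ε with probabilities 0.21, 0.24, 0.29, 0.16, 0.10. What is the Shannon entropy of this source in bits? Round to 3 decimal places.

2.240 bits

H = −Σ pᵢ log₂ pᵢ.
−0.21·log₂(0.21) = 0.4728
−0.24·log₂(0.24) = 0.4941
−0.29·log₂(0.29) = 0.5179
−0.16·log₂(0.16) = 0.4230
−0.10·log₂(0.10) = 0.3322
Sum ≈ 2.2401 → 2.240 bits.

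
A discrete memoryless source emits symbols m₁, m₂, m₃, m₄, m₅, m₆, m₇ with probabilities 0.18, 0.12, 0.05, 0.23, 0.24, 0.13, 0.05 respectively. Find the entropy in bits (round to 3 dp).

H = −Σ pᵢ log₂ pᵢ.
−0.18·log₂(0.18) = 0.4453
−0.12·log₂(0.12) = 0.3671
−0.05·log₂(0.05) = 0.2161
−0.23·log₂(0.23) = 0.4877
−0.24·log₂(0.24) = 0.4941
−0.13·log₂(0.13) = 0.3826
−0.05·log₂(0.05) = 0.2161
Sum ≈ 2.6090 → 2.609 bits.

2.609 bits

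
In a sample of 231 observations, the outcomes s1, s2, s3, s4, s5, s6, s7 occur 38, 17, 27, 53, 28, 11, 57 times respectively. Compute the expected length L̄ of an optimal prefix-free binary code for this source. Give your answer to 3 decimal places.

2.645 bits/symbol

Probabilities are the counts divided by 231.
Repeatedly combine the two least-probable nodes; the expected code length is the sum of the merged weights.
merge 1/21 + 17/231 → 4/33
merge 9/77 + 4/33 → 5/21
merge 4/33 + 38/231 → 2/7
merge 53/231 + 5/21 → 36/77
merge 19/77 + 2/7 → 41/77
merge 36/77 + 41/77 → 1
L = 4/33 + 5/21 + 2/7 + 36/77 + 41/77 + 1 = 611/231 ≈ 2.645 bits/symbol.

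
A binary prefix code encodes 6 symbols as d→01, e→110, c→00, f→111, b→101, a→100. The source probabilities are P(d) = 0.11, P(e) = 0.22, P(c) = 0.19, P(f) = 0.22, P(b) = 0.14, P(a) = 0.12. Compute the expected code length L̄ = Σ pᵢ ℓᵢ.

L̄ = Σ pᵢ·ℓᵢ = 0.11·2 + 0.22·3 + 0.19·2 + 0.22·3 + 0.14·3 + 0.12·3 = 2.7 bits/symbol.

2.7 bits/symbol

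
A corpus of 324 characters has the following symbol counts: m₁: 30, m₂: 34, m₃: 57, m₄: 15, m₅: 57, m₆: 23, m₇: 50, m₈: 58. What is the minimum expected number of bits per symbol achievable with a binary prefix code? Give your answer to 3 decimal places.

Probabilities are the counts divided by 324.
Repeatedly combine the two least-probable nodes; the expected code length is the sum of the merged weights.
merge 5/108 + 23/324 → 19/162
merge 5/54 + 17/162 → 16/81
merge 19/162 + 25/162 → 22/81
merge 19/108 + 19/108 → 19/54
merge 29/162 + 16/81 → 61/162
merge 22/81 + 19/54 → 101/162
merge 61/162 + 101/162 → 1
L = 19/162 + 16/81 + 22/81 + 19/54 + 61/162 + 101/162 + 1 = 238/81 ≈ 2.938 bits/symbol.

2.938 bits/symbol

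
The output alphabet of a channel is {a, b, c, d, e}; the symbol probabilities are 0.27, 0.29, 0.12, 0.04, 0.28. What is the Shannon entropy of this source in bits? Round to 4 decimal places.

H = −Σ pᵢ log₂ pᵢ.
−0.27·log₂(0.27) = 0.5100
−0.29·log₂(0.29) = 0.5179
−0.12·log₂(0.12) = 0.3671
−0.04·log₂(0.04) = 0.1858
−0.28·log₂(0.28) = 0.5142
Sum ≈ 2.0950 → 2.0950 bits.

2.0950 bits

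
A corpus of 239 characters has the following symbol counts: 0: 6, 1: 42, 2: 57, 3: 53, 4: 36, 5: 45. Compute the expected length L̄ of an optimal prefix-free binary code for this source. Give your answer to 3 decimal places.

2.527 bits/symbol

Probabilities are the counts divided by 239.
Repeatedly combine the two least-probable nodes; the expected code length is the sum of the merged weights.
merge 6/239 + 36/239 → 42/239
merge 42/239 + 42/239 → 84/239
merge 45/239 + 53/239 → 98/239
merge 57/239 + 84/239 → 141/239
merge 98/239 + 141/239 → 1
L = 42/239 + 84/239 + 98/239 + 141/239 + 1 = 604/239 ≈ 2.527 bits/symbol.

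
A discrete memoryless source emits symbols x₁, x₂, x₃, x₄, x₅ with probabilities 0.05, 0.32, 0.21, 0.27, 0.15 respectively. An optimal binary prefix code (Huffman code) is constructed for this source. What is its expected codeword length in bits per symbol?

Repeatedly combine the two least-probable nodes; the expected code length is the sum of the merged weights.
merge 1/20 + 3/20 → 1/5
merge 1/5 + 21/100 → 41/100
merge 27/100 + 8/25 → 59/100
merge 41/100 + 59/100 → 1
L = 1/5 + 41/100 + 59/100 + 1 = 11/5 = 2.2 bits/symbol.

2.2 bits/symbol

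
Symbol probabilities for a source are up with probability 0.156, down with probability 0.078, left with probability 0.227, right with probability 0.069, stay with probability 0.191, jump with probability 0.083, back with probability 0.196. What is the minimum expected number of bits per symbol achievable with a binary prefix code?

Repeatedly combine the two least-probable nodes; the expected code length is the sum of the merged weights.
merge 69/1000 + 39/500 → 147/1000
merge 83/1000 + 147/1000 → 23/100
merge 39/250 + 191/1000 → 347/1000
merge 49/250 + 227/1000 → 423/1000
merge 23/100 + 347/1000 → 577/1000
merge 423/1000 + 577/1000 → 1
L = 147/1000 + 23/100 + 347/1000 + 423/1000 + 577/1000 + 1 = 681/250 = 2.724 bits/symbol.

2.724 bits/symbol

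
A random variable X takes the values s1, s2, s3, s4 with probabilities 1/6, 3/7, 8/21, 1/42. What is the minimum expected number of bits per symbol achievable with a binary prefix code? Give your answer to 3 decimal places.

1.762 bits/symbol

Repeatedly combine the two least-probable nodes; the expected code length is the sum of the merged weights.
merge 1/42 + 1/6 → 4/21
merge 4/21 + 8/21 → 4/7
merge 3/7 + 4/7 → 1
L = 4/21 + 4/7 + 1 = 37/21 ≈ 1.762 bits/symbol.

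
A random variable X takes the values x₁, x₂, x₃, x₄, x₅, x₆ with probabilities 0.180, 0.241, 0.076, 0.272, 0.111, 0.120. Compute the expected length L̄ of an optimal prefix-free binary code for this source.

Repeatedly combine the two least-probable nodes; the expected code length is the sum of the merged weights.
merge 19/250 + 111/1000 → 187/1000
merge 3/25 + 9/50 → 3/10
merge 187/1000 + 241/1000 → 107/250
merge 34/125 + 3/10 → 143/250
merge 107/250 + 143/250 → 1
L = 187/1000 + 3/10 + 107/250 + 143/250 + 1 = 2487/1000 = 2.487 bits/symbol.

2.487 bits/symbol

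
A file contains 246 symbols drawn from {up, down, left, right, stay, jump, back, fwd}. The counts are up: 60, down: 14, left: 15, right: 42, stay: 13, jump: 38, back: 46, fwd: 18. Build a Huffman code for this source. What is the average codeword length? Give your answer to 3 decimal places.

Probabilities are the counts divided by 246.
Repeatedly combine the two least-probable nodes; the expected code length is the sum of the merged weights.
merge 13/246 + 7/123 → 9/82
merge 5/82 + 3/41 → 11/82
merge 9/82 + 11/82 → 10/41
merge 19/123 + 7/41 → 40/123
merge 23/123 + 10/41 → 53/123
merge 10/41 + 40/123 → 70/123
merge 53/123 + 70/123 → 1
L = 9/82 + 11/82 + 10/41 + 40/123 + 53/123 + 70/123 + 1 = 346/123 ≈ 2.813 bits/symbol.

2.813 bits/symbol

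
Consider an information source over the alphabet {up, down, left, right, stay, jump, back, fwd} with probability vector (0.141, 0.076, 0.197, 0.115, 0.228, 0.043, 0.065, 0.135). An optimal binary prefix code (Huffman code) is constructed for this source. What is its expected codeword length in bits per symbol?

Repeatedly combine the two least-probable nodes; the expected code length is the sum of the merged weights.
merge 43/1000 + 13/200 → 27/250
merge 19/250 + 27/250 → 23/125
merge 23/200 + 27/200 → 1/4
merge 141/1000 + 23/125 → 13/40
merge 197/1000 + 57/250 → 17/40
merge 1/4 + 13/40 → 23/40
merge 17/40 + 23/40 → 1
L = 27/250 + 23/125 + 1/4 + 13/40 + 17/40 + 23/40 + 1 = 2867/1000 = 2.867 bits/symbol.

2.867 bits/symbol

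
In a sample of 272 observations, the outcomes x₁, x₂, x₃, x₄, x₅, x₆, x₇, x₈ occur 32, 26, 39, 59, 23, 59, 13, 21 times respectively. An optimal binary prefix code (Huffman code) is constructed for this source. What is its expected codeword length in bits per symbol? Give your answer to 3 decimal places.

2.871 bits/symbol

Probabilities are the counts divided by 272.
Repeatedly combine the two least-probable nodes; the expected code length is the sum of the merged weights.
merge 13/272 + 21/272 → 1/8
merge 23/272 + 13/136 → 49/272
merge 2/17 + 1/8 → 33/136
merge 39/272 + 49/272 → 11/34
merge 59/272 + 59/272 → 59/136
merge 33/136 + 11/34 → 77/136
merge 59/136 + 77/136 → 1
L = 1/8 + 49/272 + 33/136 + 11/34 + 59/136 + 77/136 + 1 = 781/272 ≈ 2.871 bits/symbol.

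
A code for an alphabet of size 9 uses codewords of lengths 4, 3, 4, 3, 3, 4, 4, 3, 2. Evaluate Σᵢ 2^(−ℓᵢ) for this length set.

With common denominator 2^4 = 16: Σ 2^(−ℓᵢ) = 1/16 + 2/16 + 1/16 + 2/16 + 2/16 + 1/16 + 1/16 + 2/16 + 4/16 = 16/16 = 1.

1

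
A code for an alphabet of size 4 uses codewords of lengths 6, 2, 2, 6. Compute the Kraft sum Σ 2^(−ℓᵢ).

0.53125

With common denominator 2^6 = 64: Σ 2^(−ℓᵢ) = 1/64 + 16/64 + 16/64 + 1/64 = 34/64 = 0.53125.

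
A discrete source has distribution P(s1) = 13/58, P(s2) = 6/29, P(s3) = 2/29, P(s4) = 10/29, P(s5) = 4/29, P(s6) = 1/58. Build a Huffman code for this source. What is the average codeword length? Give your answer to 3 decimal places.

Repeatedly combine the two least-probable nodes; the expected code length is the sum of the merged weights.
merge 1/58 + 2/29 → 5/58
merge 5/58 + 4/29 → 13/58
merge 6/29 + 13/58 → 25/58
merge 13/58 + 10/29 → 33/58
merge 25/58 + 33/58 → 1
L = 5/58 + 13/58 + 25/58 + 33/58 + 1 = 67/29 ≈ 2.310 bits/symbol.

2.310 bits/symbol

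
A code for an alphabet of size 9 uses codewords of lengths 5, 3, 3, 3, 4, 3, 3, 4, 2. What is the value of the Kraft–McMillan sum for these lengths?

1.03125

With common denominator 2^5 = 32: Σ 2^(−ℓᵢ) = 1/32 + 4/32 + 4/32 + 4/32 + 2/32 + 4/32 + 4/32 + 2/32 + 8/32 = 33/32 = 1.03125.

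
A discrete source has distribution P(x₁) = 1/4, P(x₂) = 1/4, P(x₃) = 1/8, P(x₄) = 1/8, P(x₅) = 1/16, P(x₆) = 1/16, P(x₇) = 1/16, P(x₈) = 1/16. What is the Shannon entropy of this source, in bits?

2.75 bits

Each probability is a power of 1/2, so log₂(1/p) is an integer.
H = Σ p·log₂(1/p) = 1/4·2 + 1/4·2 + 1/8·3 + 1/8·3 + 1/16·4 + 1/16·4 + 1/16·4 + 1/16·4 = 2.75 bits.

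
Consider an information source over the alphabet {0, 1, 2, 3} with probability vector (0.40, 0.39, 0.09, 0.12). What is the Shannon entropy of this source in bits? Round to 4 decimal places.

1.7383 bits

H = −Σ pᵢ log₂ pᵢ.
−0.40·log₂(0.40) = 0.5288
−0.39·log₂(0.39) = 0.5298
−0.09·log₂(0.09) = 0.3127
−0.12·log₂(0.12) = 0.3671
Sum ≈ 1.7383 → 1.7383 bits.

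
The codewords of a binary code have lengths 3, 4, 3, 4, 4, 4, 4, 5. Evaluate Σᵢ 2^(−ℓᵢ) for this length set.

With common denominator 2^5 = 32: Σ 2^(−ℓᵢ) = 4/32 + 2/32 + 4/32 + 2/32 + 2/32 + 2/32 + 2/32 + 1/32 = 19/32 = 0.59375.

0.59375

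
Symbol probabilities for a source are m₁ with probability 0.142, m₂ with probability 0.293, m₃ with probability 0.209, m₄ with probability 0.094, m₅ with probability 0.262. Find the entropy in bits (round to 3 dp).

2.218 bits

H = −Σ pᵢ log₂ pᵢ.
−0.142·log₂(0.142) = 0.3999
−0.293·log₂(0.293) = 0.5189
−0.209·log₂(0.209) = 0.4720
−0.094·log₂(0.094) = 0.3207
−0.262·log₂(0.262) = 0.5063
Sum ≈ 2.2177 → 2.218 bits.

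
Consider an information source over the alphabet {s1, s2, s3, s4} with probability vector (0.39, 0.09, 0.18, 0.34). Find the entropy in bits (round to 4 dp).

1.8169 bits

H = −Σ pᵢ log₂ pᵢ.
−0.39·log₂(0.39) = 0.5298
−0.09·log₂(0.09) = 0.3127
−0.18·log₂(0.18) = 0.4453
−0.34·log₂(0.34) = 0.5292
Sum ≈ 1.8169 → 1.8169 bits.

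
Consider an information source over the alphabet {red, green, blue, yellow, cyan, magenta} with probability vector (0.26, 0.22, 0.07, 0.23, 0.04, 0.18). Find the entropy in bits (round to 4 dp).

H = −Σ pᵢ log₂ pᵢ.
−0.26·log₂(0.26) = 0.5053
−0.22·log₂(0.22) = 0.4806
−0.07·log₂(0.07) = 0.2686
−0.23·log₂(0.23) = 0.4877
−0.04·log₂(0.04) = 0.1858
−0.18·log₂(0.18) = 0.4453
Sum ≈ 2.3731 → 2.3731 bits.

2.3731 bits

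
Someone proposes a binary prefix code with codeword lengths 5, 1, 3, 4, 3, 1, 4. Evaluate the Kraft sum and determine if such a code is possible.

With common denominator 2^5 = 32: Σ 2^(−ℓᵢ) = 1/32 + 16/32 + 4/32 + 2/32 + 4/32 + 16/32 + 2/32 = 45/32 = 1.40625.
Kraft's inequality requires Σ ≤ 1; here Σ = 1.40625 > 1, so no such prefix code exists.

1.40625; no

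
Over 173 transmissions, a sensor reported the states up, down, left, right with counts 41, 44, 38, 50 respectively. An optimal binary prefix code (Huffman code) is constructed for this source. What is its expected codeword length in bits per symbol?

Probabilities are the counts divided by 173.
Repeatedly combine the two least-probable nodes; the expected code length is the sum of the merged weights.
merge 38/173 + 41/173 → 79/173
merge 44/173 + 50/173 → 94/173
merge 79/173 + 94/173 → 1
L = 79/173 + 94/173 + 1 = 2 bits/symbol.

2 bits/symbol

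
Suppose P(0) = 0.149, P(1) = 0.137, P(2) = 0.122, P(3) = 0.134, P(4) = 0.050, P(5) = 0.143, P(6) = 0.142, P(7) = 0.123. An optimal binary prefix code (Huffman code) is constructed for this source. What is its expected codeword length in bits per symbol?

Repeatedly combine the two least-probable nodes; the expected code length is the sum of the merged weights.
merge 1/20 + 61/500 → 43/250
merge 123/1000 + 67/500 → 257/1000
merge 137/1000 + 71/500 → 279/1000
merge 143/1000 + 149/1000 → 73/250
merge 43/250 + 257/1000 → 429/1000
merge 279/1000 + 73/250 → 571/1000
merge 429/1000 + 571/1000 → 1
L = 43/250 + 257/1000 + 279/1000 + 73/250 + 429/1000 + 571/1000 + 1 = 3 bits/symbol.

3 bits/symbol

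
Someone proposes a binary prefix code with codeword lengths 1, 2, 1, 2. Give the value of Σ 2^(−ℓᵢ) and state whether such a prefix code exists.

1.5; no

With common denominator 2^2 = 4: Σ 2^(−ℓᵢ) = 2/4 + 1/4 + 2/4 + 1/4 = 6/4 = 1.5.
Kraft's inequality requires Σ ≤ 1; here Σ = 1.5 > 1, so no such prefix code exists.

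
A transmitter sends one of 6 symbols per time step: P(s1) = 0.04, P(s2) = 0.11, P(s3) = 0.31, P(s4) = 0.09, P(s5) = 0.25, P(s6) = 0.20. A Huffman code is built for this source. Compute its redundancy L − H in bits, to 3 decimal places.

0.033 bits

Entropy H = −Σ p log₂ p ≈ 2.3369 bits.
Huffman merges: 1/25+9/100→13/100; 11/100+13/100→6/25; 1/5+6/25→11/25; 1/4+31/100→14/25; 11/25+14/25→1. L = 237/100 ≈ 2.3700.
L − H = 2.3700 − 2.3369 = 0.033 bits.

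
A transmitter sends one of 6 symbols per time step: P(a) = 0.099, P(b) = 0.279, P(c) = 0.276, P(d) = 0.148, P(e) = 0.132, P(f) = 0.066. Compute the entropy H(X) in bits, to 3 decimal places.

H = −Σ pᵢ log₂ pᵢ.
−0.099·log₂(0.099) = 0.3303
−0.279·log₂(0.279) = 0.5138
−0.276·log₂(0.276) = 0.5126
−0.148·log₂(0.148) = 0.4079
−0.132·log₂(0.132) = 0.3856
−0.066·log₂(0.066) = 0.2588
Sum ≈ 2.4091 → 2.409 bits.

2.409 bits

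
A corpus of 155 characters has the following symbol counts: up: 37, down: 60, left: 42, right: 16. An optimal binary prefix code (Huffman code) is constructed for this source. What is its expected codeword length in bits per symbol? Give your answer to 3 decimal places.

Probabilities are the counts divided by 155.
Repeatedly combine the two least-probable nodes; the expected code length is the sum of the merged weights.
merge 16/155 + 37/155 → 53/155
merge 42/155 + 53/155 → 19/31
merge 12/31 + 19/31 → 1
L = 53/155 + 19/31 + 1 = 303/155 ≈ 1.955 bits/symbol.

1.955 bits/symbol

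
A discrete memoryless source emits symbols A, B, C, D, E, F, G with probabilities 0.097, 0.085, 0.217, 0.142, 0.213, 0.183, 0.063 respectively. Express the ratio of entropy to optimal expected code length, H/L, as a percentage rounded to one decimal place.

Entropy H = −Σ p log₂ p ≈ 2.6818 bits.
Huffman merges: 63/1000+17/200→37/250; 97/1000+71/500→239/1000; 37/250+183/1000→331/1000; 213/1000+217/1000→43/100; 239/1000+331/1000→57/100; 43/100+57/100→1. L = 1359/500 ≈ 2.7180.
Efficiency = H/L = 2.6818/2.7180 = 98.7%.

98.7%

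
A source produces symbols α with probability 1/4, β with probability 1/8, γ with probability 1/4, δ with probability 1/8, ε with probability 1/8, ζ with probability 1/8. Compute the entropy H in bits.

2.5 bits

Each probability is a power of 1/2, so log₂(1/p) is an integer.
H = Σ p·log₂(1/p) = 1/4·2 + 1/8·3 + 1/4·2 + 1/8·3 + 1/8·3 + 1/8·3 = 2.5 bits.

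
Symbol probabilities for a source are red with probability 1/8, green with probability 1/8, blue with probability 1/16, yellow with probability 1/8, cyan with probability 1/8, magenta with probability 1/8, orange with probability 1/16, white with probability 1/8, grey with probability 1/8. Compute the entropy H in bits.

Each probability is a power of 1/2, so log₂(1/p) is an integer.
H = Σ p·log₂(1/p) = 1/8·3 + 1/8·3 + 1/16·4 + 1/8·3 + 1/8·3 + 1/8·3 + 1/16·4 + 1/8·3 + 1/8·3 = 3.125 bits.

3.125 bits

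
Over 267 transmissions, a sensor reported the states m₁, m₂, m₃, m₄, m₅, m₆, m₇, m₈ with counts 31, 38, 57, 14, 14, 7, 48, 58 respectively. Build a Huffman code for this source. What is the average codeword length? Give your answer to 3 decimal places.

2.779 bits/symbol

Probabilities are the counts divided by 267.
Repeatedly combine the two least-probable nodes; the expected code length is the sum of the merged weights.
merge 7/267 + 14/267 → 7/89
merge 14/267 + 7/89 → 35/267
merge 31/267 + 35/267 → 22/89
merge 38/267 + 16/89 → 86/267
merge 19/89 + 58/267 → 115/267
merge 22/89 + 86/267 → 152/267
merge 115/267 + 152/267 → 1
L = 7/89 + 35/267 + 22/89 + 86/267 + 115/267 + 152/267 + 1 = 742/267 ≈ 2.779 bits/symbol.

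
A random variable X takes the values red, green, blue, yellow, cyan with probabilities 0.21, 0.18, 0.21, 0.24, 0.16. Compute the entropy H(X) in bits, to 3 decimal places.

H = −Σ pᵢ log₂ pᵢ.
−0.21·log₂(0.21) = 0.4728
−0.18·log₂(0.18) = 0.4453
−0.21·log₂(0.21) = 0.4728
−0.24·log₂(0.24) = 0.4941
−0.16·log₂(0.16) = 0.4230
Sum ≈ 2.3081 → 2.308 bits.

2.308 bits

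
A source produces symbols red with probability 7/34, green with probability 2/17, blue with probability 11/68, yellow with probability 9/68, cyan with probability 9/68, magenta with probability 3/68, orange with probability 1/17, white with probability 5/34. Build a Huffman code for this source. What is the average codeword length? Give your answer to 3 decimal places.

2.897 bits/symbol

Repeatedly combine the two least-probable nodes; the expected code length is the sum of the merged weights.
merge 3/68 + 1/17 → 7/68
merge 7/68 + 2/17 → 15/68
merge 9/68 + 9/68 → 9/34
merge 5/34 + 11/68 → 21/68
merge 7/34 + 15/68 → 29/68
merge 9/34 + 21/68 → 39/68
merge 29/68 + 39/68 → 1
L = 7/68 + 15/68 + 9/34 + 21/68 + 29/68 + 39/68 + 1 = 197/68 ≈ 2.897 bits/symbol.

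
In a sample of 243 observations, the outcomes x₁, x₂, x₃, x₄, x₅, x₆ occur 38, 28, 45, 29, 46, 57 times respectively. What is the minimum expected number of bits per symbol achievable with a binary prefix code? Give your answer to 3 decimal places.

2.576 bits/symbol

Probabilities are the counts divided by 243.
Repeatedly combine the two least-probable nodes; the expected code length is the sum of the merged weights.
merge 28/243 + 29/243 → 19/81
merge 38/243 + 5/27 → 83/243
merge 46/243 + 19/81 → 103/243
merge 19/81 + 83/243 → 140/243
merge 103/243 + 140/243 → 1
L = 19/81 + 83/243 + 103/243 + 140/243 + 1 = 626/243 ≈ 2.576 bits/symbol.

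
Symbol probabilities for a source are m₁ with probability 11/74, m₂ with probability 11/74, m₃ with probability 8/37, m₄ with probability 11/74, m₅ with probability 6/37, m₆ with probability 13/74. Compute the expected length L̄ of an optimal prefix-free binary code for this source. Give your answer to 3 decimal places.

2.608 bits/symbol

Repeatedly combine the two least-probable nodes; the expected code length is the sum of the merged weights.
merge 11/74 + 11/74 → 11/37
merge 11/74 + 6/37 → 23/74
merge 13/74 + 8/37 → 29/74
merge 11/37 + 23/74 → 45/74
merge 29/74 + 45/74 → 1
L = 11/37 + 23/74 + 29/74 + 45/74 + 1 = 193/74 ≈ 2.608 bits/symbol.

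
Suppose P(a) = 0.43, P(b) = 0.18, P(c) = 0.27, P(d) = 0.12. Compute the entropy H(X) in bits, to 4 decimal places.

1.8460 bits

H = −Σ pᵢ log₂ pᵢ.
−0.43·log₂(0.43) = 0.5236
−0.18·log₂(0.18) = 0.4453
−0.27·log₂(0.27) = 0.5100
−0.12·log₂(0.12) = 0.3671
Sum ≈ 1.8460 → 1.8460 bits.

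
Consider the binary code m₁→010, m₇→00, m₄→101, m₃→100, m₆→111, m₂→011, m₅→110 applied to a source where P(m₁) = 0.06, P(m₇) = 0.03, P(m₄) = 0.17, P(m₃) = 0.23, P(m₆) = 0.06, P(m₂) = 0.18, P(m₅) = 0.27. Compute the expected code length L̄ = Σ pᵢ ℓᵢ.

2.97 bits/symbol

L̄ = Σ pᵢ·ℓᵢ = 0.06·3 + 0.03·2 + 0.17·3 + 0.23·3 + 0.06·3 + 0.18·3 + 0.27·3 = 2.97 bits/symbol.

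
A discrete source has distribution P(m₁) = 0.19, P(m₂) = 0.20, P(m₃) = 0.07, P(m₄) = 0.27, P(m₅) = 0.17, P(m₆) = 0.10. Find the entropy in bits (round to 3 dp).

2.465 bits

H = −Σ pᵢ log₂ pᵢ.
−0.19·log₂(0.19) = 0.4552
−0.20·log₂(0.20) = 0.4644
−0.07·log₂(0.07) = 0.2686
−0.27·log₂(0.27) = 0.5100
−0.17·log₂(0.17) = 0.4346
−0.10·log₂(0.10) = 0.3322
Sum ≈ 2.4650 → 2.465 bits.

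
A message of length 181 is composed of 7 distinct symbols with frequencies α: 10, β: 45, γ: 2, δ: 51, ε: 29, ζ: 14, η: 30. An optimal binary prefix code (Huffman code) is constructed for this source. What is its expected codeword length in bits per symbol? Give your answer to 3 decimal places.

Probabilities are the counts divided by 181.
Repeatedly combine the two least-probable nodes; the expected code length is the sum of the merged weights.
merge 2/181 + 10/181 → 12/181
merge 12/181 + 14/181 → 26/181
merge 26/181 + 29/181 → 55/181
merge 30/181 + 45/181 → 75/181
merge 51/181 + 55/181 → 106/181
merge 75/181 + 106/181 → 1
L = 12/181 + 26/181 + 55/181 + 75/181 + 106/181 + 1 = 455/181 ≈ 2.514 bits/symbol.

2.514 bits/symbol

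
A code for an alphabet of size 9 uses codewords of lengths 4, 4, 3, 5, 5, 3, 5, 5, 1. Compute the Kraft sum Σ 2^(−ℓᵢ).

With common denominator 2^5 = 32: Σ 2^(−ℓᵢ) = 2/32 + 2/32 + 4/32 + 1/32 + 1/32 + 4/32 + 1/32 + 1/32 + 16/32 = 32/32 = 1.

1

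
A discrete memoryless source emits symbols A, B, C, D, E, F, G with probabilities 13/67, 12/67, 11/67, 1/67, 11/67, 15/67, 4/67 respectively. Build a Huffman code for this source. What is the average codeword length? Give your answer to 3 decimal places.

Repeatedly combine the two least-probable nodes; the expected code length is the sum of the merged weights.
merge 1/67 + 4/67 → 5/67
merge 5/67 + 11/67 → 16/67
merge 11/67 + 12/67 → 23/67
merge 13/67 + 15/67 → 28/67
merge 16/67 + 23/67 → 39/67
merge 28/67 + 39/67 → 1
L = 5/67 + 16/67 + 23/67 + 28/67 + 39/67 + 1 = 178/67 ≈ 2.657 bits/symbol.

2.657 bits/symbol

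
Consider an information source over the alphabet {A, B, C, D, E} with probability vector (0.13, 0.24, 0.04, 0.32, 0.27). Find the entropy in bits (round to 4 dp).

2.0986 bits

H = −Σ pᵢ log₂ pᵢ.
−0.13·log₂(0.13) = 0.3826
−0.24·log₂(0.24) = 0.4941
−0.04·log₂(0.04) = 0.1858
−0.32·log₂(0.32) = 0.5260
−0.27·log₂(0.27) = 0.5100
Sum ≈ 2.0986 → 2.0986 bits.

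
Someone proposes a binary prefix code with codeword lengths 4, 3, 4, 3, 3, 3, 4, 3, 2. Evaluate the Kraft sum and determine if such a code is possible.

With common denominator 2^4 = 16: Σ 2^(−ℓᵢ) = 1/16 + 2/16 + 1/16 + 2/16 + 2/16 + 2/16 + 1/16 + 2/16 + 4/16 = 17/16 = 1.0625.
Kraft's inequality requires Σ ≤ 1; here Σ = 1.0625 > 1, so no such prefix code exists.

1.0625; no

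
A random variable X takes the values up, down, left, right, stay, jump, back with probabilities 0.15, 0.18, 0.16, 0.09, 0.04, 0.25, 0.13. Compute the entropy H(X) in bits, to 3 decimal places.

2.660 bits

H = −Σ pᵢ log₂ pᵢ.
−0.15·log₂(0.15) = 0.4105
−0.18·log₂(0.18) = 0.4453
−0.16·log₂(0.16) = 0.4230
−0.09·log₂(0.09) = 0.3127
−0.04·log₂(0.04) = 0.1858
−0.25·log₂(0.25) = 0.5000
−0.13·log₂(0.13) = 0.3826
Sum ≈ 2.6599 → 2.660 bits.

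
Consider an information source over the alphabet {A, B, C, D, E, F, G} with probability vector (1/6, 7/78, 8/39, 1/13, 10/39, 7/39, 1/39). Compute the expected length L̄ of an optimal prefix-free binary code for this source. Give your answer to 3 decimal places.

2.641 bits/symbol

Repeatedly combine the two least-probable nodes; the expected code length is the sum of the merged weights.
merge 1/39 + 1/13 → 4/39
merge 7/78 + 4/39 → 5/26
merge 1/6 + 7/39 → 9/26
merge 5/26 + 8/39 → 31/78
merge 10/39 + 9/26 → 47/78
merge 31/78 + 47/78 → 1
L = 4/39 + 5/26 + 9/26 + 31/78 + 47/78 + 1 = 103/39 ≈ 2.641 bits/symbol.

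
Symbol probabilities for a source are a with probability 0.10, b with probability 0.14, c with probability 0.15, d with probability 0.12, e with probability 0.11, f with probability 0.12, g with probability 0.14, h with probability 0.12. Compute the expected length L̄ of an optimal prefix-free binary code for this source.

Repeatedly combine the two least-probable nodes; the expected code length is the sum of the merged weights.
merge 1/10 + 11/100 → 21/100
merge 3/25 + 3/25 → 6/25
merge 3/25 + 7/50 → 13/50
merge 7/50 + 3/20 → 29/100
merge 21/100 + 6/25 → 9/20
merge 13/50 + 29/100 → 11/20
merge 9/20 + 11/20 → 1
L = 21/100 + 6/25 + 13/50 + 29/100 + 9/20 + 11/20 + 1 = 3 bits/symbol.

3 bits/symbol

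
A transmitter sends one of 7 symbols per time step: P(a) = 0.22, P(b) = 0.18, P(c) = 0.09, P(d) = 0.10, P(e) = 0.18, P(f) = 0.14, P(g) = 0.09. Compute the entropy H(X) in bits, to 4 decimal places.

H = −Σ pᵢ log₂ pᵢ.
−0.22·log₂(0.22) = 0.4806
−0.18·log₂(0.18) = 0.4453
−0.09·log₂(0.09) = 0.3127
−0.10·log₂(0.10) = 0.3322
−0.18·log₂(0.18) = 0.4453
−0.14·log₂(0.14) = 0.3971
−0.09·log₂(0.09) = 0.3127
Sum ≈ 2.7258 → 2.7258 bits.

2.7258 bits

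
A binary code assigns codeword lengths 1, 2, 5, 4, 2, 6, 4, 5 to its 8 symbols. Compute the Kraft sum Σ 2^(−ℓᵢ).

With common denominator 2^6 = 64: Σ 2^(−ℓᵢ) = 32/64 + 16/64 + 2/64 + 4/64 + 16/64 + 1/64 + 4/64 + 2/64 = 77/64 = 1.203125.

1.203125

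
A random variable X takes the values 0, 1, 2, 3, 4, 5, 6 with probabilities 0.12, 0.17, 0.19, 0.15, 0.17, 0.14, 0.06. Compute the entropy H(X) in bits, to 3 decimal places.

2.743 bits

H = −Σ pᵢ log₂ pᵢ.
−0.12·log₂(0.12) = 0.3671
−0.17·log₂(0.17) = 0.4346
−0.19·log₂(0.19) = 0.4552
−0.15·log₂(0.15) = 0.4105
−0.17·log₂(0.17) = 0.4346
−0.14·log₂(0.14) = 0.3971
−0.06·log₂(0.06) = 0.2435
Sum ≈ 2.7427 → 2.743 bits.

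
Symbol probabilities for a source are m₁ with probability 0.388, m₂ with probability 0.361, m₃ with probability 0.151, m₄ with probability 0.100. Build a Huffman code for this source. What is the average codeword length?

1.863 bits/symbol

Repeatedly combine the two least-probable nodes; the expected code length is the sum of the merged weights.
merge 1/10 + 151/1000 → 251/1000
merge 251/1000 + 361/1000 → 153/250
merge 97/250 + 153/250 → 1
L = 251/1000 + 153/250 + 1 = 1863/1000 = 1.863 bits/symbol.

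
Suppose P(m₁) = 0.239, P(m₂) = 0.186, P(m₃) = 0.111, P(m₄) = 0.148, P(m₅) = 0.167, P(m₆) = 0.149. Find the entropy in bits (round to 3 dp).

2.545 bits

H = −Σ pᵢ log₂ pᵢ.
−0.239·log₂(0.239) = 0.4935
−0.186·log₂(0.186) = 0.4514
−0.111·log₂(0.111) = 0.3520
−0.148·log₂(0.148) = 0.4079
−0.167·log₂(0.167) = 0.4312
−0.149·log₂(0.149) = 0.4092
Sum ≈ 2.5453 → 2.545 bits.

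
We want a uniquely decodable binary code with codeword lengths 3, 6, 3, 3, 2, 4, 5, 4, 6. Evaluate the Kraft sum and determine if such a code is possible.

0.8125; yes

With common denominator 2^6 = 64: Σ 2^(−ℓᵢ) = 8/64 + 1/64 + 8/64 + 8/64 + 16/64 + 4/64 + 2/64 + 4/64 + 1/64 = 52/64 = 0.8125.
Kraft's inequality requires Σ ≤ 1; here Σ = 0.8125 ≤ 1, so such a prefix code exists.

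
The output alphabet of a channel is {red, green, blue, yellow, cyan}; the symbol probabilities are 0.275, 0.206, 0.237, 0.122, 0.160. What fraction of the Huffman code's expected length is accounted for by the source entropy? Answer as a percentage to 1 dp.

99.4%

Entropy H = −Σ p log₂ p ≈ 2.2673 bits.
Huffman merges: 61/500+4/25→141/500; 103/500+237/1000→443/1000; 11/40+141/500→557/1000; 443/1000+557/1000→1. L = 1141/500 ≈ 2.2820.
Efficiency = H/L = 2.2673/2.2820 = 99.4%.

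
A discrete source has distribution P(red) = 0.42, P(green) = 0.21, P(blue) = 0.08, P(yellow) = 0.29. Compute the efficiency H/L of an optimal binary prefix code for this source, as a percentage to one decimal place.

96.7%

Entropy H = −Σ p log₂ p ≈ 1.8079 bits.
Huffman merges: 2/25+21/100→29/100; 29/100+29/100→29/50; 21/50+29/50→1. L = 187/100 ≈ 1.8700.
Efficiency = H/L = 1.8079/1.8700 = 96.7%.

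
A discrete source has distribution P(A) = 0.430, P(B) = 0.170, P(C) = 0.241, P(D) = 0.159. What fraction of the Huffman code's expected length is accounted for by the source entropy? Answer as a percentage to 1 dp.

98.7%

Entropy H = −Σ p log₂ p ≈ 1.8747 bits.
Huffman merges: 159/1000+17/100→329/1000; 241/1000+329/1000→57/100; 43/100+57/100→1. L = 1899/1000 ≈ 1.8990.
Efficiency = H/L = 1.8747/1.8990 = 98.7%.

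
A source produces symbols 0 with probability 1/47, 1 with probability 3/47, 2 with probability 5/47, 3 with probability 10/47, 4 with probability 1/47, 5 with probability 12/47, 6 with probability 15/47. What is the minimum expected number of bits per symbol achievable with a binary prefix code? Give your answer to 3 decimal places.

2.362 bits/symbol

Repeatedly combine the two least-probable nodes; the expected code length is the sum of the merged weights.
merge 1/47 + 1/47 → 2/47
merge 2/47 + 3/47 → 5/47
merge 5/47 + 5/47 → 10/47
merge 10/47 + 10/47 → 20/47
merge 12/47 + 15/47 → 27/47
merge 20/47 + 27/47 → 1
L = 2/47 + 5/47 + 10/47 + 20/47 + 27/47 + 1 = 111/47 ≈ 2.362 bits/symbol.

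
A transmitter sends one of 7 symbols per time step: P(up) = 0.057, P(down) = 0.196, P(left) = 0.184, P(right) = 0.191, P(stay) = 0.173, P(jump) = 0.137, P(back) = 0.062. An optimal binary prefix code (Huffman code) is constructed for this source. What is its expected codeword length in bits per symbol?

2.732 bits/symbol

Repeatedly combine the two least-probable nodes; the expected code length is the sum of the merged weights.
merge 57/1000 + 31/500 → 119/1000
merge 119/1000 + 137/1000 → 32/125
merge 173/1000 + 23/125 → 357/1000
merge 191/1000 + 49/250 → 387/1000
merge 32/125 + 357/1000 → 613/1000
merge 387/1000 + 613/1000 → 1
L = 119/1000 + 32/125 + 357/1000 + 387/1000 + 613/1000 + 1 = 683/250 = 2.732 bits/symbol.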